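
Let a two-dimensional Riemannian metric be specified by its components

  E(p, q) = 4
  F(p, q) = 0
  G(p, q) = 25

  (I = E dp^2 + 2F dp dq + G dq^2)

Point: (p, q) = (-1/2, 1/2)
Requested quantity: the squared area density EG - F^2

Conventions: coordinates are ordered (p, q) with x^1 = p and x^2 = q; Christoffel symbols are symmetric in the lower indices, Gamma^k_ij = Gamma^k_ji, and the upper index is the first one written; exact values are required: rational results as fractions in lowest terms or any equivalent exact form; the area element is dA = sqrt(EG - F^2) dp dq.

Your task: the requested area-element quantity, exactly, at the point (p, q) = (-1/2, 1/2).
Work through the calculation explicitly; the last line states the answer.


E = 4, F = 0, G = 25; EG - F^2 = 100

Answer: EG - F^2 = 100


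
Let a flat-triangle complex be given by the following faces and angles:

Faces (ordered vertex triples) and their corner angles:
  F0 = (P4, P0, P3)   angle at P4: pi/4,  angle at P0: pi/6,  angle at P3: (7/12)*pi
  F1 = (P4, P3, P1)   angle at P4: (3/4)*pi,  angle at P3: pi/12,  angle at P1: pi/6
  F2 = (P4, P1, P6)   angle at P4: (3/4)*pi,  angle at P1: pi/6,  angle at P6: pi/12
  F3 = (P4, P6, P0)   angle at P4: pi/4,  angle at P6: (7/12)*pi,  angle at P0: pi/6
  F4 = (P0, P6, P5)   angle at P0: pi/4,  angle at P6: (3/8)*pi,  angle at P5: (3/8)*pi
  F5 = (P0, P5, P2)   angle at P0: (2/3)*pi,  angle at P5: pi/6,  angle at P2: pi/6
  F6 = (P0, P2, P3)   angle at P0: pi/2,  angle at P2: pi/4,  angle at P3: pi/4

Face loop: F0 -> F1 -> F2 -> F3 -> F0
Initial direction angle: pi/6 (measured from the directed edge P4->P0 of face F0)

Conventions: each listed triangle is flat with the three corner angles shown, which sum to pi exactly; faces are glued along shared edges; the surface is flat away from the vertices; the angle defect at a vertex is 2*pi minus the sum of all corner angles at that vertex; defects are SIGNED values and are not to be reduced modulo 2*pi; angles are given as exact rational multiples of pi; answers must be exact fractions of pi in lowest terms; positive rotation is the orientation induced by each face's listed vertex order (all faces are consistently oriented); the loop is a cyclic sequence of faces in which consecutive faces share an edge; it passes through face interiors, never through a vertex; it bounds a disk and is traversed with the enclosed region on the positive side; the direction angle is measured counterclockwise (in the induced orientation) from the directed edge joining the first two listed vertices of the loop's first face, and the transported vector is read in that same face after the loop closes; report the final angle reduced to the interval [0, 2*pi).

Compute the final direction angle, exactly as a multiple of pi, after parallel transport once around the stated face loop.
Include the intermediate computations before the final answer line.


enclosed vertex P4: corner angles sum to 2*pi, defect = 2*pi - 2*pi = 0
the rotation equals the total enclosed defect, so the final angle is initial + defects (mod 2*pi)
final angle = pi/6 + 0 = pi/6 (mod 2*pi)

Answer: final direction angle = pi/6


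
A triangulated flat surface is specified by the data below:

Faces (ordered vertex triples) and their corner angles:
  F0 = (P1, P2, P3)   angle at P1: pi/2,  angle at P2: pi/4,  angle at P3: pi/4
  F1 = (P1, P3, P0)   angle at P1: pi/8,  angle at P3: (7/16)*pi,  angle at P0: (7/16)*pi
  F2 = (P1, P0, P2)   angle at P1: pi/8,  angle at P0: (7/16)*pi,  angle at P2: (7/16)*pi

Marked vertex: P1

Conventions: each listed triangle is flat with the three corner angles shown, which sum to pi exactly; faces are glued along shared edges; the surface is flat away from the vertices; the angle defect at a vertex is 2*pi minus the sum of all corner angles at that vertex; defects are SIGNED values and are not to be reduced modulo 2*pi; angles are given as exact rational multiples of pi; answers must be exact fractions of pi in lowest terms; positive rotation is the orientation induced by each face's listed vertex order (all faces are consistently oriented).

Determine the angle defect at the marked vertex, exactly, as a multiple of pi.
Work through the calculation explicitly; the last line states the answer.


Sum of corner angles at P1: (3/4)*pi
defect = 2*pi - (3/4)*pi

Answer: defect(P1) = (5/4)*pi


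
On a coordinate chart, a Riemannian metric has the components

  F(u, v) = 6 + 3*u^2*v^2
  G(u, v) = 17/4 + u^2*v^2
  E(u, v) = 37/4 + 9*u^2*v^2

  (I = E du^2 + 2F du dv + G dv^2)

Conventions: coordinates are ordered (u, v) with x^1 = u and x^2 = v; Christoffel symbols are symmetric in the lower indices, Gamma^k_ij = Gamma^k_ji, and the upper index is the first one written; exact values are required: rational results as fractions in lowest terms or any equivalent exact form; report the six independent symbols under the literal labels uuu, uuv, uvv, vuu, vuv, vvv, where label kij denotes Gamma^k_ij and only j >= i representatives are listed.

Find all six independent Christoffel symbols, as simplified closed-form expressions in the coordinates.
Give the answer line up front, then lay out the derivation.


Answer: Gamma_uuu = (432*u^4*v^3 - 144*u^3*v^4 + 864*u^2*v + 36*u*v^2)/(184*u^2*v^2 + 53), Gamma_uuv = (144*u^4*v^3 - 48*u^3*v^4 + 612*u^2*v - 96*u*v^2)/(184*u^2*v^2 + 53), Gamma_uvv = (48*u^4*v^3 - 16*u^3*v^4 + 312*u^2*v - 68*u*v^2)/(184*u^2*v^2 + 53), Gamma_vuu = (-1296*u^4*v^3 + 432*u^3*v^4 - 1332*u^2*v + 24*u*v^2)/(184*u^2*v^2 + 53), Gamma_vuv = (-432*u^4*v^3 + 144*u^3*v^4 - 864*u^2*v + 148*u*v^2)/(184*u^2*v^2 + 53), Gamma_vvv = (-144*u^4*v^3 + 48*u^3*v^4 - 428*u^2*v + 96*u*v^2)/(184*u^2*v^2 + 53)

E = 37/4 + 9*u^2*v^2; F = 6 + 3*u^2*v^2; G = 17/4 + u^2*v^2
Gamma^k_ij = (1/2) g^{kl} (d_i g_jl + d_j g_il - d_l g_ij), with g^inv = (1/(EG-F^2)) [[G, -F], [-F, E]]
first partials: E_u = 18*u*v^2, E_v = 18*u^2*v, F_u = 6*u*v^2, F_v = 6*u^2*v, G_u = 2*u*v^2, G_v = 2*u^2*v
D = EG - F^2 = 53/16 + (23/2)*u^2*v^2
expanded: Gamma^u_uu = (G E_u - 2F F_u + F E_v)/(2D), Gamma^u_uv = (G E_v - F G_u)/(2D), Gamma^u_vv = (2G F_v - G G_u - F G_v)/(2D), Gamma^v_uu = (2E F_u - E E_v - F E_u)/(2D), Gamma^v_uv = (E G_u - F E_v)/(2D), Gamma^v_vv = (E G_v - 2F F_v + F G_u)/(2D); substitute and cancel common factors


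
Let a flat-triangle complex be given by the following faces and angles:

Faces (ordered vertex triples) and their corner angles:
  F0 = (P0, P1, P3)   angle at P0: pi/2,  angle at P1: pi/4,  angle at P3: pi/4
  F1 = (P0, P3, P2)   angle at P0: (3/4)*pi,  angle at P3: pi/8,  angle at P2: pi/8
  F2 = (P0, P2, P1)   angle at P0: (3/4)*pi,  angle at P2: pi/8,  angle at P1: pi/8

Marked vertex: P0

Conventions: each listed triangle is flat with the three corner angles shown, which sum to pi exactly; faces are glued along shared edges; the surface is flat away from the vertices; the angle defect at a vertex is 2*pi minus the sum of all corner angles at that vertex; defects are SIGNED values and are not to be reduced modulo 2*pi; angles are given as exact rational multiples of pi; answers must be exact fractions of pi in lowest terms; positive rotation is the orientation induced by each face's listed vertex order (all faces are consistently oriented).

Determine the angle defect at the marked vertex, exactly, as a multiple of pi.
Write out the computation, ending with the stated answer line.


Sum of corner angles at P0: 2*pi
defect = 2*pi - 2*pi

Answer: defect(P0) = 0


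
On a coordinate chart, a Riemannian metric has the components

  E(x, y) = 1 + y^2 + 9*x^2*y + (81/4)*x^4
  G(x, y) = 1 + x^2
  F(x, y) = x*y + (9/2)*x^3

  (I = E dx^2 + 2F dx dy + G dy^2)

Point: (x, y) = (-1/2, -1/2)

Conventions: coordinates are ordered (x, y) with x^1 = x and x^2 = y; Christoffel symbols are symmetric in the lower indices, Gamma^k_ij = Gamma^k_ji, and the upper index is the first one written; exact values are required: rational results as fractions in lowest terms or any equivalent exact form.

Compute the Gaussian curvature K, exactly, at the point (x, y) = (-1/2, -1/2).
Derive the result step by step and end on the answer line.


E = 89/64, F = -5/16, G = 5/4, EG - F^2 = 105/64 at the point
E_x = -45/8, E_y = 5/4, F_x = 23/8, F_y = -1/2, G_x = -1, G_y = 0
E_yy = 2, F_xy = 1, G_xx = 2
The intrinsic route: Brioschi's K = (det M1 - det M2)/(EG - F^2)^2.
M1 = [[-E_yy/2 + F_xy - G_xx/2, E_x/2, F_x - E_y/2], [F_y - G_x/2, E, F], [G_y/2, F, G]] = [[-1, -45/16, 9/4], [0, 89/64, -5/16], [0, -5/16, 5/4]]; det M1 = -105/64
M2 = [[0, E_y/2, G_x/2], [E_y/2, E, F], [G_x/2, F, G]] = [[0, 5/8, -1/2], [5/8, 89/64, -5/16], [-1/2, -5/16, 5/4]]; det M2 = -41/64
det M1 - det M2 = -1; K = -1 / (105/64)^2 = -4096/11025

Answer: K = -4096/11025


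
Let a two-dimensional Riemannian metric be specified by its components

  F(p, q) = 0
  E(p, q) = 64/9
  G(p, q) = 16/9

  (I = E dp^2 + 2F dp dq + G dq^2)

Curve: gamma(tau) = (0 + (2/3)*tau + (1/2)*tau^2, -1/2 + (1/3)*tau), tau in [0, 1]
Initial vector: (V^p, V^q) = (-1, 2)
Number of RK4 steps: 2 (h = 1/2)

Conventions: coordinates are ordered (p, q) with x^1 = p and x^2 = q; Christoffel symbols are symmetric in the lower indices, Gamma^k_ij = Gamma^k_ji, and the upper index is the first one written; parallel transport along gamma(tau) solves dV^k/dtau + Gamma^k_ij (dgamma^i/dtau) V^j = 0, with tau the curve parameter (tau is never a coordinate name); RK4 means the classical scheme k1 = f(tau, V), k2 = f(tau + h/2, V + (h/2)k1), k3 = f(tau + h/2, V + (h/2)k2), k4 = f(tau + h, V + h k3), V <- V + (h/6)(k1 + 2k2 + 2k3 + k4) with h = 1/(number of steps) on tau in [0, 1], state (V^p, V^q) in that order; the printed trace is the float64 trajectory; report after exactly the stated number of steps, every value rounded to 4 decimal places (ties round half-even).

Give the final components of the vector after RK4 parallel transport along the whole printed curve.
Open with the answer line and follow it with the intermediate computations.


Answer: V^p = -1.0000, V^q = 2.0000

gamma'(tau) = (2/3 + tau, 1/3); f(tau, V)^k = -Gamma^k_ij(gamma(tau)) gamma'^i(tau) V^j; h = 1/2; intermediate values shown to 6 dp
curve data and Christoffel symbols at the stage parameters:
  tau = 0.000000: gamma = (0.000000, -0.500000), gamma' = (0.666667, 0.333333); Gamma_ppp = 0.000000, Gamma_ppq = 0.000000, Gamma_pqq = 0.000000, Gamma_qpp = 0.000000, Gamma_qpq = 0.000000, Gamma_qqq = 0.000000
  tau = 0.250000: gamma = (0.197917, -0.416667), gamma' = (0.916667, 0.333333); Gamma_ppp = 0.000000, Gamma_ppq = 0.000000, Gamma_pqq = 0.000000, Gamma_qpp = 0.000000, Gamma_qpq = 0.000000, Gamma_qqq = 0.000000
  tau = 0.500000: gamma = (0.458333, -0.333333), gamma' = (1.166667, 0.333333); Gamma_ppp = 0.000000, Gamma_ppq = 0.000000, Gamma_pqq = 0.000000, Gamma_qpp = 0.000000, Gamma_qpq = 0.000000, Gamma_qqq = 0.000000
  tau = 0.750000: gamma = (0.781250, -0.250000), gamma' = (1.416667, 0.333333); Gamma_ppp = 0.000000, Gamma_ppq = 0.000000, Gamma_pqq = 0.000000, Gamma_qpp = 0.000000, Gamma_qpq = 0.000000, Gamma_qqq = 0.000000
  tau = 1.000000: gamma = (1.166667, -0.166667), gamma' = (1.666667, 0.333333); Gamma_ppp = 0.000000, Gamma_ppq = 0.000000, Gamma_pqq = 0.000000, Gamma_qpp = 0.000000, Gamma_qpq = 0.000000, Gamma_qqq = 0.000000
step 0: V^p = -1.0000, V^q = 2.0000
step 1: k1 = (0.000000, 0.000000), k2 = (0.000000, 0.000000), k3 = (0.000000, 0.000000), k4 = (0.000000, 0.000000); V <- V + (h/6)(k1 + 2k2 + 2k3 + k4): V^p = -1.0000, V^q = 2.0000
step 2: k1 = (0.000000, 0.000000), k2 = (0.000000, 0.000000), k3 = (0.000000, 0.000000), k4 = (0.000000, 0.000000); V <- V + (h/6)(k1 + 2k2 + 2k3 + k4): V^p = -1.0000, V^q = 2.0000


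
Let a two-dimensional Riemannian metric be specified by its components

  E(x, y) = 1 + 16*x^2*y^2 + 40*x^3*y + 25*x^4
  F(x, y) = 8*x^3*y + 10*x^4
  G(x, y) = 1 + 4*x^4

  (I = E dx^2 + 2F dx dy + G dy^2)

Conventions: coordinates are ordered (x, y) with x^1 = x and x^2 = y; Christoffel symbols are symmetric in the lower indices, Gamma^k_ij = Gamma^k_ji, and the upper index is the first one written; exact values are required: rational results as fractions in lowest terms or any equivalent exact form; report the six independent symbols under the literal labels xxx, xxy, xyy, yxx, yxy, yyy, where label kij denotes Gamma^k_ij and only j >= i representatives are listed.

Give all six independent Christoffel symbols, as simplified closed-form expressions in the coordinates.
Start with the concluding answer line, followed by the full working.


Answer: Gamma_xxx = (50*x^3 + 60*x^2*y + 16*x*y^2)/(29*x^4 + 40*x^3*y + 16*x^2*y^2 + 1), Gamma_xxy = (20*x^3 + 16*x^2*y)/(29*x^4 + 40*x^3*y + 16*x^2*y^2 + 1), Gamma_xyy = 0, Gamma_yxx = (20*x^3 + 8*x^2*y)/(29*x^4 + 40*x^3*y + 16*x^2*y^2 + 1), Gamma_yxy = 8*x^3/(29*x^4 + 40*x^3*y + 16*x^2*y^2 + 1), Gamma_yyy = 0

E = 1 + 16*x^2*y^2 + 40*x^3*y + 25*x^4; F = 8*x^3*y + 10*x^4; G = 1 + 4*x^4
Gamma^k_ij = (1/2) g^{kl} (d_i g_jl + d_j g_il - d_l g_ij), with g^inv = (1/(EG-F^2)) [[G, -F], [-F, E]]
first partials: E_x = 32*x*y^2 + 120*x^2*y + 100*x^3, E_y = 32*x^2*y + 40*x^3, F_x = 24*x^2*y + 40*x^3, F_y = 8*x^3, G_x = 16*x^3, G_y = 0
D = EG - F^2 = 1 + 16*x^2*y^2 + 40*x^3*y + 29*x^4
expanded: Gamma^x_xx = (G E_x - 2F F_x + F E_y)/(2D), Gamma^x_xy = (G E_y - F G_x)/(2D), Gamma^x_yy = (2G F_y - G G_x - F G_y)/(2D), Gamma^y_xx = (2E F_x - E E_y - F E_x)/(2D), Gamma^y_xy = (E G_x - F E_y)/(2D), Gamma^y_yy = (E G_y - 2F F_y + F G_x)/(2D); substitute and cancel common factors


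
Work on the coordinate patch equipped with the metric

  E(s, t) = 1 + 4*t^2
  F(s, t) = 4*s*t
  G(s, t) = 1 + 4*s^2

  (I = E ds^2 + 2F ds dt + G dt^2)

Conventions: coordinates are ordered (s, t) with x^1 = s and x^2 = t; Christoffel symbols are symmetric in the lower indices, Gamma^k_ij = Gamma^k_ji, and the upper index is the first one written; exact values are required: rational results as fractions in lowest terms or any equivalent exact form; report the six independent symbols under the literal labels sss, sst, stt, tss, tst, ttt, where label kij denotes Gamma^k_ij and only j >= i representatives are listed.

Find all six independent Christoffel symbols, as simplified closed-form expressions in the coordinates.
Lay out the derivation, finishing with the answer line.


E = 1 + 4*t^2; F = 4*s*t; G = 1 + 4*s^2
Gamma^k_ij = (1/2) g^{kl} (d_i g_jl + d_j g_il - d_l g_ij), with g^inv = (1/(EG-F^2)) [[G, -F], [-F, E]]
first partials: E_s = 0, E_t = 8*t, F_s = 4*t, F_t = 4*s, G_s = 8*s, G_t = 0
D = EG - F^2 = 1 + 4*t^2 + 4*s^2
expanded: Gamma^s_ss = (G E_s - 2F F_s + F E_t)/(2D), Gamma^s_st = (G E_t - F G_s)/(2D), Gamma^s_tt = (2G F_t - G G_s - F G_t)/(2D), Gamma^t_ss = (2E F_s - E E_t - F E_s)/(2D), Gamma^t_st = (E G_s - F E_t)/(2D), Gamma^t_tt = (E G_t - 2F F_t + F G_s)/(2D); substitute and cancel common factors

Answer: Gamma_sss = 0, Gamma_sst = 4*t/(4*s^2 + 4*t^2 + 1), Gamma_stt = 0, Gamma_tss = 0, Gamma_tst = 4*s/(4*s^2 + 4*t^2 + 1), Gamma_ttt = 0


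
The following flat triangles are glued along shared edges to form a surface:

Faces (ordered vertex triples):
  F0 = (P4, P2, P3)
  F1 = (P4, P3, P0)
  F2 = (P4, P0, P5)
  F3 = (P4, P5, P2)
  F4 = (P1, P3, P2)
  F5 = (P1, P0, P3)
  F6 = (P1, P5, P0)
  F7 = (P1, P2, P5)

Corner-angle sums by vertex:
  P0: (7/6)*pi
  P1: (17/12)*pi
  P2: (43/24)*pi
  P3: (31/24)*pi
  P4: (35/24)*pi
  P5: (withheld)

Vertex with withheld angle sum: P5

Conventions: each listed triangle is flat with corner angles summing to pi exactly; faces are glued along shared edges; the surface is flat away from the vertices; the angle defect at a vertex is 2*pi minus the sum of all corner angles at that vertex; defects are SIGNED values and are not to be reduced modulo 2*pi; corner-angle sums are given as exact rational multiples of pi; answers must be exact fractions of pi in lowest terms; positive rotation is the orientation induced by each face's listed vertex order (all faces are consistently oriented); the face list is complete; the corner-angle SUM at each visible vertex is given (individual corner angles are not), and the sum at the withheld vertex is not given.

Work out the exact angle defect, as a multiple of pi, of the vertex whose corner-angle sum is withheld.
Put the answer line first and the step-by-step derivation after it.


Answer: defect(P5) = (9/8)*pi

V = 6, E = 12, F = 8; chi = V - E + F = 2
Gauss-Bonnet: total defect = 2*pi*chi = 4*pi; visible defects sum to (23/8)*pi


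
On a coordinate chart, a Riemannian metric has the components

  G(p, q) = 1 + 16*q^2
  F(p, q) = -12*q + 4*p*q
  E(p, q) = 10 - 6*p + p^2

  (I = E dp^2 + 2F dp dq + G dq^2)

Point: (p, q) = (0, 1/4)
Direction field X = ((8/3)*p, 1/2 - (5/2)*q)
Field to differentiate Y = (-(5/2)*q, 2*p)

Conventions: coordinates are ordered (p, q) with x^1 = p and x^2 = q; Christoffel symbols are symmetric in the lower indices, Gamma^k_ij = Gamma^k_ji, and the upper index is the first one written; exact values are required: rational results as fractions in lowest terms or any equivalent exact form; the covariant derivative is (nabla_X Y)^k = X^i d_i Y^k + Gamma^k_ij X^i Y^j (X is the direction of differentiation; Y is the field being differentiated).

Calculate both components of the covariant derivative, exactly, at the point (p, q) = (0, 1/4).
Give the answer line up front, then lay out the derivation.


Answer: (nabla_X Y)^p = 5/16, (nabla_X Y)^q = 0

E = 10, F = -3, G = 2 at the point
E_p = -6, E_q = 0, F_p = 1, F_q = -12, G_p = 0, G_q = 8
EG - F^2 = 11;  g^inv = (1/11) * [[2, 3], [3, 10]]
first-kind symbols [ij,l] = (1/2)(d_i g_jl + d_j g_il - d_l g_ij): [pp,p] = E_p/2 = -3, [pp,q] = F_p - E_q/2 = 1, [pq,p] = E_q/2 = 0, [pq,q] = G_p/2 = 0, [qq,p] = F_q - G_p/2 = -12, [qq,q] = G_q/2 = 4
Gamma^p_ij = (G*[ij,p] - F*[ij,q])/(EG - F^2), Gamma^q_ij = (E*[ij,q] - F*[ij,p])/(EG - F^2)
Gamma_ppp = -3/11, Gamma_ppq = 0, Gamma_pqq = -12/11, Gamma_qpp = 1/11, Gamma_qpq = 0, Gamma_qqq = 4/11
X = (0, -1/8), Y = (-5/8, 0) at the point


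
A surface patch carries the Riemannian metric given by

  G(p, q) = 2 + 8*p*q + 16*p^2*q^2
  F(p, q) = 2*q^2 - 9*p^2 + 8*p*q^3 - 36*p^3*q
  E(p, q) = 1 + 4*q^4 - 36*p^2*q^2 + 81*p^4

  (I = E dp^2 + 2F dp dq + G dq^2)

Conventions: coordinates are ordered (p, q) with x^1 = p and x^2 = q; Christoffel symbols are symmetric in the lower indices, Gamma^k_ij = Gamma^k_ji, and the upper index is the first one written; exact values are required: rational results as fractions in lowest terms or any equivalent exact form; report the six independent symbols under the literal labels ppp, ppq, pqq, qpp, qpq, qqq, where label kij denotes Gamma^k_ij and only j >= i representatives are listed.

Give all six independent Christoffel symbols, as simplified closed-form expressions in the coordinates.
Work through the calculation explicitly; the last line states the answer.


E = 1 + 4*q^4 - 36*p^2*q^2 + 81*p^4; F = 2*q^2 - 9*p^2 + 8*p*q^3 - 36*p^3*q; G = 2 + 8*p*q + 16*p^2*q^2
Gamma^k_ij = (1/2) g^{kl} (d_i g_jl + d_j g_il - d_l g_ij), with g^inv = (1/(EG-F^2)) [[G, -F], [-F, E]]
first partials: E_p = -72*p*q^2 + 324*p^3, E_q = 16*q^3 - 72*p^2*q, F_p = -18*p + 8*q^3 - 108*p^2*q, F_q = 4*q + 24*p*q^2 - 36*p^3, G_p = 8*q + 32*p*q^2, G_q = 8*p + 32*p^2*q
D = EG - F^2 = 2 + 8*p*q + 4*q^4 - 20*p^2*q^2 + 81*p^4
expanded: Gamma^p_pp = (G E_p - 2F F_p + F E_q)/(2D), Gamma^p_pq = (G E_q - F G_p)/(2D), Gamma^p_qq = (2G F_q - G G_p - F G_q)/(2D), Gamma^q_pp = (2E F_p - E E_q - F E_p)/(2D), Gamma^q_pq = (E G_p - F E_q)/(2D), Gamma^q_qq = (E G_q - 2F F_q + F G_p)/(2D); substitute and cancel common factors

Answer: Gamma_ppp = (162*p^3 - 36*p*q^2)/(81*p^4 - 20*p^2*q^2 + 8*p*q + 4*q^4 + 2), Gamma_ppq = (-36*p^2*q + 8*q^3)/(81*p^4 - 20*p^2*q^2 + 8*p*q + 4*q^4 + 2), Gamma_pqq = (-36*p^3 + 8*p*q^2)/(81*p^4 - 20*p^2*q^2 + 8*p*q + 4*q^4 + 2), Gamma_qpp = (-72*p^2*q - 18*p)/(81*p^4 - 20*p^2*q^2 + 8*p*q + 4*q^4 + 2), Gamma_qpq = (16*p*q^2 + 4*q)/(81*p^4 - 20*p^2*q^2 + 8*p*q + 4*q^4 + 2), Gamma_qqq = (16*p^2*q + 4*p)/(81*p^4 - 20*p^2*q^2 + 8*p*q + 4*q^4 + 2)


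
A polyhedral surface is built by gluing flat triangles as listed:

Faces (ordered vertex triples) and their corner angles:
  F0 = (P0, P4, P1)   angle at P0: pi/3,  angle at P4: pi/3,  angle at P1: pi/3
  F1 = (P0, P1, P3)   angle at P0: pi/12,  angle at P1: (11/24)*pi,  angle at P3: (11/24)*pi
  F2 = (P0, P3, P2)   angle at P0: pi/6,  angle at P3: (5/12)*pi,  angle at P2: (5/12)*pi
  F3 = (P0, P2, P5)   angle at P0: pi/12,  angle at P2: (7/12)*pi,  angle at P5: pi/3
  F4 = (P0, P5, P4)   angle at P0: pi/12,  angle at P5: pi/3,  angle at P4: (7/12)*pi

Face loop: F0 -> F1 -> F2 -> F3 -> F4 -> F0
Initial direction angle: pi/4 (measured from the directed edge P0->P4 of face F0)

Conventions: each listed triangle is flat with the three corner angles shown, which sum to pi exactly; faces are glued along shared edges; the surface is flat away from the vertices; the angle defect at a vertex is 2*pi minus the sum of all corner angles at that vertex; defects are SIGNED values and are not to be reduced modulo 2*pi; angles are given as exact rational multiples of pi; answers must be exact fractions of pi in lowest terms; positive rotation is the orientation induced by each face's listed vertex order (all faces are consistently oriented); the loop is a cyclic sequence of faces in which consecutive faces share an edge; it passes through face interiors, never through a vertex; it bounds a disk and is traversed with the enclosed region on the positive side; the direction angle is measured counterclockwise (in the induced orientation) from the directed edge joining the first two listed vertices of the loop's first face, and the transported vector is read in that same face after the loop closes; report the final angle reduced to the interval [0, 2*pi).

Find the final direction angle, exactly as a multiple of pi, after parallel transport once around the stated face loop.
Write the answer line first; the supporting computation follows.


Answer: final direction angle = (3/2)*pi

enclosed vertex P0: corner angles sum to (3/4)*pi, defect = 2*pi - (3/4)*pi = (5/4)*pi
final direction = starting direction + enclosed defect total, reduced mod 2*pi (induced orientation)
final angle = pi/4 + (5/4)*pi = (3/2)*pi (mod 2*pi)


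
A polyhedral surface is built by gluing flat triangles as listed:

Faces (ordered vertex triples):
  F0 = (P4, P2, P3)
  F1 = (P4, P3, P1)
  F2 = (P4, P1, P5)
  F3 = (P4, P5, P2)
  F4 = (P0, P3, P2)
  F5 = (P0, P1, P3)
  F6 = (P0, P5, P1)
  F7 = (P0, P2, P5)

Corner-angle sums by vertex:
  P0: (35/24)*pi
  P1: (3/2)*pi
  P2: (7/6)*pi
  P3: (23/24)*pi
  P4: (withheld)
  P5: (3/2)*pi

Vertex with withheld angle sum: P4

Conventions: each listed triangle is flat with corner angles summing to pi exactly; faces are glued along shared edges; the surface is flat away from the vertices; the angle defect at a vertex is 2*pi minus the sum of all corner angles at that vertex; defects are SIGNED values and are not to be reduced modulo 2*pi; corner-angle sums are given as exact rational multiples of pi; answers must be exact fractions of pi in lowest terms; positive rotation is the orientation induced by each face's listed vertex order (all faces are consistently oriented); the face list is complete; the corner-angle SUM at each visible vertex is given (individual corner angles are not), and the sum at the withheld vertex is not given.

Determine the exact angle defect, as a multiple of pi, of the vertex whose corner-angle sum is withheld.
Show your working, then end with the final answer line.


V = 6, E = 12, F = 8; chi = V - E + F = 2
Gauss-Bonnet: total defect = 2*pi*chi = 4*pi; visible defects sum to (41/12)*pi

Answer: defect(P4) = (7/12)*pi


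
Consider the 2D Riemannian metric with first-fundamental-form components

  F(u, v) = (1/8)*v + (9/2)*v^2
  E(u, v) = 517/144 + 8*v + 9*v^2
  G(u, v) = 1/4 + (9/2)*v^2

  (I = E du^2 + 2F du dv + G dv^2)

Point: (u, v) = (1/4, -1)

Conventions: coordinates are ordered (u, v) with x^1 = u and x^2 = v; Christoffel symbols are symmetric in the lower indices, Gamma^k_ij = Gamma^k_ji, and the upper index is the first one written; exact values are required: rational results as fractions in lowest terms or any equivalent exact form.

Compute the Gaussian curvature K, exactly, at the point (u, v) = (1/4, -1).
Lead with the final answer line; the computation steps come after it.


Answer: K = 325296/588289

E = 661/144, F = 35/8, G = 19/4, EG - F^2 = 767/288 at the point
E_u = 0, E_v = -10, F_u = 0, F_v = -71/8, G_u = 0, G_v = -9
E_vv = 18, F_uv = 0, G_uu = 0
Brioschi: K = (det M1 - det M2) / (EG - F^2)^2 with the standard first/second-derivative matrices M1, M2.
M1 = [[-E_vv/2 + F_uv - G_uu/2, E_u/2, F_u - E_v/2], [F_v - G_u/2, E, F], [G_v/2, F, G]] = [[-9, 0, 5], [-71/8, 661/144, 35/8], [-9/2, 35/8, 19/4]]; det M1 = -7349/64
M2 = [[0, E_v/2, G_u/2], [E_v/2, E, F], [G_u/2, F, G]] = [[0, -5, 0], [-5, 661/144, 35/8], [0, 35/8, 19/4]]; det M2 = -475/4
det M1 - det M2 = 251/64; K = 251/64 / (767/288)^2 = 325296/588289


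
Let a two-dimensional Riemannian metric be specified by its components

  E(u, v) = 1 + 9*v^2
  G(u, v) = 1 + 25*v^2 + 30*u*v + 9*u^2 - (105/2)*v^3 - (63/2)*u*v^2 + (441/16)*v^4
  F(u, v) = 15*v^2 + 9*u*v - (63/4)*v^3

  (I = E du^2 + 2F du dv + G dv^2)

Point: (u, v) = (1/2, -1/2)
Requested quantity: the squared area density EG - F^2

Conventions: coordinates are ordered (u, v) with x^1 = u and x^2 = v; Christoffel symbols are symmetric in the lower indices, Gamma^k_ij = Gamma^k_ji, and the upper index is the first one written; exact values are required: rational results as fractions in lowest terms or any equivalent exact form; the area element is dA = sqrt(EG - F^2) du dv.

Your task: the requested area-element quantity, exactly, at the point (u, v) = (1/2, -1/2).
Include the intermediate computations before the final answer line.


E = 13/4, F = 111/32, G = 1625/256; EG - F^2 = 2201/256

Answer: EG - F^2 = 2201/256


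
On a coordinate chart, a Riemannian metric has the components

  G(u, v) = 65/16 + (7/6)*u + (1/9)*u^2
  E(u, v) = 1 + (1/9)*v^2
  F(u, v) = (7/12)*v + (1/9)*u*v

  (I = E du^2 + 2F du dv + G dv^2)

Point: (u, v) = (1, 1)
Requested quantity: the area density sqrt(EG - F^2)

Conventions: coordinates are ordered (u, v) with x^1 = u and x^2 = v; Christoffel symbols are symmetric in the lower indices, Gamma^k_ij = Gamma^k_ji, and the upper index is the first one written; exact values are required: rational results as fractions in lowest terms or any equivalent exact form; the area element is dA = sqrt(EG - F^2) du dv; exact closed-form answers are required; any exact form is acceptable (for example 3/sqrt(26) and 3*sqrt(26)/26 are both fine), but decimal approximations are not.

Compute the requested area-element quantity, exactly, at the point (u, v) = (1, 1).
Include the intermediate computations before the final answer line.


E = 10/9, F = 25/36, G = 769/144; EG - F^2 = 785/144

Answer: sqrt(EG - F^2) = sqrt(785)/12


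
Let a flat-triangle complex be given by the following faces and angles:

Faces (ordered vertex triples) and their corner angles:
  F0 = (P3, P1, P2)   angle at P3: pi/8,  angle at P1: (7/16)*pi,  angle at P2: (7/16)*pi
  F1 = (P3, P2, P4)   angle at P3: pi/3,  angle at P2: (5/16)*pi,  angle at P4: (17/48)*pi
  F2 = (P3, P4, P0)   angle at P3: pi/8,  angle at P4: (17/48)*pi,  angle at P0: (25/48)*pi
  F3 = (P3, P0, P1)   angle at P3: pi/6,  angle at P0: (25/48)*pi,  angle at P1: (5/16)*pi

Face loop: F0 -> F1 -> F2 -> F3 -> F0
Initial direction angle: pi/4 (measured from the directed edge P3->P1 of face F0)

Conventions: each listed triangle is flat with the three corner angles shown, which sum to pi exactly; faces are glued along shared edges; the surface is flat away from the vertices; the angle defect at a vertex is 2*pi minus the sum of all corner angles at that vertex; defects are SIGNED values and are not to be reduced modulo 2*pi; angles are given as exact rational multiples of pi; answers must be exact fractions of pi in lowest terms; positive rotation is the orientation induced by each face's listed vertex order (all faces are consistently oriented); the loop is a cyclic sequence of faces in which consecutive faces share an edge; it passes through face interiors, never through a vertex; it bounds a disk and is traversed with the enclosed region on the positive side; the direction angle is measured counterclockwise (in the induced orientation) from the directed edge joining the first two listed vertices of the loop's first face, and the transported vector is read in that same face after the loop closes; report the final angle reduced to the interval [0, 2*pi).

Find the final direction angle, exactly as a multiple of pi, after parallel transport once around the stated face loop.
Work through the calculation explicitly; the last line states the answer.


enclosed vertex P3: corner angles sum to (3/4)*pi, defect = 2*pi - (3/4)*pi = (5/4)*pi
by Gauss-Bonnet the loop rotates the vector by the enclosed defect sum (positive orientation, mod 2*pi)
final angle = pi/4 + (5/4)*pi = (3/2)*pi (mod 2*pi)

Answer: final direction angle = (3/2)*pi


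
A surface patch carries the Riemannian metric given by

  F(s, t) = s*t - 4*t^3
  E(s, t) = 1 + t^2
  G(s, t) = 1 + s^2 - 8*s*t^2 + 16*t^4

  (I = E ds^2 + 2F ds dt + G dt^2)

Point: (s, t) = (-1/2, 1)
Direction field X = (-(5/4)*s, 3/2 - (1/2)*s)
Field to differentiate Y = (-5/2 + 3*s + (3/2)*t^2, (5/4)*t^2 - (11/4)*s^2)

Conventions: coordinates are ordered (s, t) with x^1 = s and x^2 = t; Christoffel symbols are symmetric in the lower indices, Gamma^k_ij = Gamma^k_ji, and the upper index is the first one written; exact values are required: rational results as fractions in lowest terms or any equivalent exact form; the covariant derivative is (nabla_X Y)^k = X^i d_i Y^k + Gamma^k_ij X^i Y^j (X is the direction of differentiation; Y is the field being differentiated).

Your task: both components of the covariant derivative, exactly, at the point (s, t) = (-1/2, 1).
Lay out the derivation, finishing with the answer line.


E = 2, F = -9/2, G = 85/4 at the point
E_s = 0, E_t = 2, F_s = 1, F_t = -25/2, G_s = -9, G_t = 72
EG - F^2 = 89/4;  g^inv = (4/89) * [[85/4, 9/2], [9/2, 2]]
first-kind symbols [ij,l] = (1/2)(d_i g_jl + d_j g_il - d_l g_ij): [ss,s] = E_s/2 = 0, [ss,t] = F_s - E_t/2 = 0, [st,s] = E_t/2 = 1, [st,t] = G_s/2 = -9/2, [tt,s] = F_t - G_s/2 = -8, [tt,t] = G_t/2 = 36
Gamma^s_ij = (G*[ij,s] - F*[ij,t])/(EG - F^2), Gamma^t_ij = (E*[ij,t] - F*[ij,s])/(EG - F^2)
Gamma_sss = 0, Gamma_sst = 4/89, Gamma_stt = -32/89, Gamma_tss = 0, Gamma_tst = -18/89, Gamma_ttt = 144/89
X = (5/8, 7/4), Y = (-5/2, 9/16) at the point

Answer: (nabla_X Y)^s = 18769/2848, (nabla_X Y)^t = 48417/5696


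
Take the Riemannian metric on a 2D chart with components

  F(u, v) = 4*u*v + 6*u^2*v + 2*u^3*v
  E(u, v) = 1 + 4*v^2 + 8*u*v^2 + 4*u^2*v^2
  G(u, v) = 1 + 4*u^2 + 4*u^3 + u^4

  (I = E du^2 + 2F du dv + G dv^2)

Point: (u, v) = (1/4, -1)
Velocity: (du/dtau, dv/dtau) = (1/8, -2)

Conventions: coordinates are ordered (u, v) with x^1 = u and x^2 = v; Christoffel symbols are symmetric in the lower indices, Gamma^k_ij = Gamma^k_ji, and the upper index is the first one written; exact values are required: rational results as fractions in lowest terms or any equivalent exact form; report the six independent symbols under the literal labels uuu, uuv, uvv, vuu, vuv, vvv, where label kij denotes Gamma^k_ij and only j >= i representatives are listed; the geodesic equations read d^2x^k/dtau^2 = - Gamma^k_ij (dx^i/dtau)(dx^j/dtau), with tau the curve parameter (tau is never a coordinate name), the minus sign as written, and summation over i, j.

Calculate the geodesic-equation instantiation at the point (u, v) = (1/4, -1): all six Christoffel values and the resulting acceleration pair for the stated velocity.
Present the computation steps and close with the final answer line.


E = 29/4, F = -45/32, G = 337/256 at the point
E_u = 10, E_v = -25/2, F_u = -59/8, F_v = 45/32, G_u = 45/16, G_v = 0
EG - F^2 = 1937/256;  g^inv = (256/1937) * [[337/256, 45/32], [45/32, 29/4]]
first-kind symbols [ij,l] = (1/2)(d_i g_jl + d_j g_il - d_l g_ij): [uu,u] = E_u/2 = 5, [uu,v] = F_u - E_v/2 = -9/8, [uv,u] = E_v/2 = -25/4, [uv,v] = G_u/2 = 45/32, [vv,u] = F_v - G_u/2 = 0, [vv,v] = G_v/2 = 0
Gamma^u_ij = (G*[ij,u] - F*[ij,v])/(EG - F^2), Gamma^v_ij = (E*[ij,v] - F*[ij,u])/(EG - F^2)
Gamma_uuu = 1280/1937, Gamma_uuv = -1600/1937, Gamma_uvv = 0, Gamma_vuu = -288/1937, Gamma_vuv = 360/1937, Gamma_vvv = 0
d^2u/dtau^2 = -(Gamma_uuu*(1/8)^2 + 2*Gamma_uuv*(1/8)*(-2) + Gamma_uvv*(-2)^2) = -820/1937
d^2v/dtau^2 = -(Gamma_vuu*(1/8)^2 + 2*Gamma_vuv*(1/8)*(-2) + Gamma_vvv*(-2)^2) = 369/3874

Answer: Gamma_uuu = 1280/1937, Gamma_uuv = -1600/1937, Gamma_uvv = 0, Gamma_vuu = -288/1937, Gamma_vuv = 360/1937, Gamma_vvv = 0; accelerations (d^2u/dtau^2, d^2v/dtau^2) = (-820/1937, 369/3874)


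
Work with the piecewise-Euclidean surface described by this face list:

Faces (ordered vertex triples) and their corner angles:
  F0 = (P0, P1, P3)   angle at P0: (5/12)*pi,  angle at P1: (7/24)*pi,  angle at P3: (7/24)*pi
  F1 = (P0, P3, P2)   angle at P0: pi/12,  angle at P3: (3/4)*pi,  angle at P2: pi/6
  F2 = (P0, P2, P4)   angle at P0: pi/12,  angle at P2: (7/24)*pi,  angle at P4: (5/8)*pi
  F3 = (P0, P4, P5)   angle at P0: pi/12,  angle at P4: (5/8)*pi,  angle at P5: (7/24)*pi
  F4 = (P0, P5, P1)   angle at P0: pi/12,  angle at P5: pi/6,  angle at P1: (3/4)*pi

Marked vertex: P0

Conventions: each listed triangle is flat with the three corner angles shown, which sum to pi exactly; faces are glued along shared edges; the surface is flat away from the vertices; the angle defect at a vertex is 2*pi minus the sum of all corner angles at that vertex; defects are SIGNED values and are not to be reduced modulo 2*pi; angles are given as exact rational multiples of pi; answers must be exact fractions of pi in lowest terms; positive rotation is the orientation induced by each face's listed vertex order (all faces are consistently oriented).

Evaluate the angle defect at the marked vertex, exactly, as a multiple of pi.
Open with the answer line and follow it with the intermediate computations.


Answer: defect(P0) = (5/4)*pi

Sum of corner angles at P0: (3/4)*pi
defect = 2*pi - (3/4)*pi


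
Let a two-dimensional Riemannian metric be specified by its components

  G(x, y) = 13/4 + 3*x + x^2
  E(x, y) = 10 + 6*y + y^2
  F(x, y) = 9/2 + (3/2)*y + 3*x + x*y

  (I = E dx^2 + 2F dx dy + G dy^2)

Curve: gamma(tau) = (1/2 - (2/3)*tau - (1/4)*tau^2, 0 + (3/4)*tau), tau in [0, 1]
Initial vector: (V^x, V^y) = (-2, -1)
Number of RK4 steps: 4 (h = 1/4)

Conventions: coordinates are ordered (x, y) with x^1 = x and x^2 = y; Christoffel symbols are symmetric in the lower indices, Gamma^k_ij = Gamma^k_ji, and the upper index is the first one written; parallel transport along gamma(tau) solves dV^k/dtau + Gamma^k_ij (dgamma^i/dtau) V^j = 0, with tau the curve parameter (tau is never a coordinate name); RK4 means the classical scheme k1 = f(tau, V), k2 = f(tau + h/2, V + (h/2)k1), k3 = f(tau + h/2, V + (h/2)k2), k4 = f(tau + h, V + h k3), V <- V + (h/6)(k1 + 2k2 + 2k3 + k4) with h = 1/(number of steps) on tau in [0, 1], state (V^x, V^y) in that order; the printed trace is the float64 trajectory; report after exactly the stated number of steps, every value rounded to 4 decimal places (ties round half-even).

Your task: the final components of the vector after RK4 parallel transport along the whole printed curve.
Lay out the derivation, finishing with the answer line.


gamma'(tau) = (-2/3 - (1/2)*tau, 3/4); f(tau, V)^k = -Gamma^k_ij(gamma(tau)) gamma'^i(tau) V^j; h = 1/4; intermediate values shown to 6 dp
curve data and Christoffel symbols at the stage parameters:
  tau = 0.000000: gamma = (0.500000, 0.000000), gamma' = (-0.666667, 0.750000); Gamma_xxx = 0.000000, Gamma_xxy = 0.214286, Gamma_xyy = 0.000000, Gamma_yxx = 0.000000, Gamma_yxy = 0.142857, Gamma_yyy = 0.000000
  tau = 0.125000: gamma = (0.412760, 0.093750), gamma' = (-0.729167, 0.750000); Gamma_xxx = 0.000000, Gamma_xxy = 0.217411, Gamma_xyy = 0.000000, Gamma_yxx = 0.000000, Gamma_yxy = 0.134418, Gamma_yyy = 0.000000
  tau = 0.250000: gamma = (0.317708, 0.187500), gamma' = (-0.791667, 0.750000); Gamma_xxx = 0.000000, Gamma_xxy = 0.220371, Gamma_xyy = 0.000000, Gamma_yxx = 0.000000, Gamma_yxy = 0.125669, Gamma_yyy = 0.000000
  tau = 0.375000: gamma = (0.214844, 0.281250), gamma' = (-0.854167, 0.750000); Gamma_xxx = 0.000000, Gamma_xxy = 0.223104, Gamma_xyy = 0.000000, Gamma_yxx = 0.000000, Gamma_yxy = 0.116598, Gamma_yyy = 0.000000
  tau = 0.500000: gamma = (0.104167, 0.375000), gamma' = (-0.916667, 0.750000); Gamma_xxx = 0.000000, Gamma_xxy = 0.225542, Gamma_xyy = 0.000000, Gamma_yxx = 0.000000, Gamma_yxy = 0.107202, Gamma_yyy = 0.000000
  tau = 0.625000: gamma = (-0.014323, 0.468750), gamma' = (-0.979167, 0.750000); Gamma_xxx = 0.000000, Gamma_xxy = 0.227616, Gamma_xyy = 0.000000, Gamma_yxx = 0.000000, Gamma_yxy = 0.097489, Gamma_yyy = 0.000000
  tau = 0.750000: gamma = (-0.140625, 0.562500), gamma' = (-1.041667, 0.750000); Gamma_xxx = 0.000000, Gamma_xxy = 0.229257, Gamma_xyy = 0.000000, Gamma_yxx = 0.000000, Gamma_yxy = 0.087480, Gamma_yyy = 0.000000
  tau = 0.875000: gamma = (-0.274740, 0.656250), gamma' = (-1.104167, 0.750000); Gamma_xxx = 0.000000, Gamma_xxy = 0.230396, Gamma_xyy = 0.000000, Gamma_yxx = 0.000000, Gamma_yxy = 0.077209, Gamma_yyy = 0.000000
  tau = 1.000000: gamma = (-0.416667, 0.750000), gamma' = (-1.166667, 0.750000); Gamma_xxx = 0.000000, Gamma_xxy = 0.230967, Gamma_xyy = 0.000000, Gamma_yxx = 0.000000, Gamma_yxy = 0.066724, Gamma_yyy = 0.000000
step 0: V^x = -2.0000, V^y = -1.0000
step 1: k1 = (0.178571, 0.119048), k2 = (0.166307, 0.102822), k3 = (0.166236, 0.102778), k4 = (0.153710, 0.087655); V <- V + (h/6)(k1 + 2k2 + 2k3 + k4): V^x = -1.9584, V^y = -0.9743
step 2: k1 = (0.153720, 0.087660), k2 = (0.140913, 0.073644), k3 = (0.140847, 0.073610), k4 = (0.127708, 0.060701); V <- V + (h/6)(k1 + 2k2 + 2k3 + k4): V^x = -1.9232, V^y = -0.9558
step 3: k1 = (0.127719, 0.060706), k2 = (0.114262, 0.048939), k3 = (0.114222, 0.048922), k4 = (0.100443, 0.038327); V <- V + (h/6)(k1 + 2k2 + 2k3 + k4): V^x = -1.8947, V^y = -0.9435
step 4: k1 = (0.100457, 0.038332), k2 = (0.086418, 0.028960), k3 = (0.086424, 0.028962), k4 = (0.072174, 0.020850); V <- V + (h/6)(k1 + 2k2 + 2k3 + k4): V^x = -1.8731, V^y = -0.9362

Answer: V^x = -1.8731, V^y = -0.9362


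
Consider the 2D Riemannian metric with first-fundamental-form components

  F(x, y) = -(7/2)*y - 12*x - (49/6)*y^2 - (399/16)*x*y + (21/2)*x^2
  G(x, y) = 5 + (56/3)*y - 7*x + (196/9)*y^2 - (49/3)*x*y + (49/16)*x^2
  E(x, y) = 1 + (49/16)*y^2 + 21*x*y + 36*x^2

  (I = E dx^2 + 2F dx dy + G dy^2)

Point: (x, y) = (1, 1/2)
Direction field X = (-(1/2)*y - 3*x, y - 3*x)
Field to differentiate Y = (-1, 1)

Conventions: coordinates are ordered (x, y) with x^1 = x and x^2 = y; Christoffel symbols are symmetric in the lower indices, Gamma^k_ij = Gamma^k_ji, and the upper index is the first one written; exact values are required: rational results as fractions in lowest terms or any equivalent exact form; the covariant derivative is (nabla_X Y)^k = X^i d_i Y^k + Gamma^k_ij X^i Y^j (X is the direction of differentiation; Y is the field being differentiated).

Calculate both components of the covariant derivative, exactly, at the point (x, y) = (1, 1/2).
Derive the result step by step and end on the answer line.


E = 3089/64, F = -1705/96, G = 1105/144 at the point
E_x = 165/2, E_y = 385/16, F_x = -111/32, F_y = -1757/48, G_x = -217/24, G_y = 217/9
EG - F^2 = 31645/576;  g^inv = (576/31645) * [[1105/144, 1705/96], [1705/96, 3089/64]]
first-kind symbols [ij,l] = (1/2)(d_i g_jl + d_j g_il - d_l g_ij): [xx,x] = E_x/2 = 165/4, [xx,y] = F_x - E_y/2 = -31/2, [xy,x] = E_y/2 = 385/32, [xy,y] = G_x/2 = -217/48, [yy,x] = F_y - G_x/2 = -385/12, [yy,y] = G_y/2 = 217/18
Gamma^x_ij = (G*[ij,x] - F*[ij,y])/(EG - F^2), Gamma^y_ij = (E*[ij,y] - F*[ij,x])/(EG - F^2)
Gamma_xxx = 4752/6329, Gamma_xxy = 1386/6329, Gamma_xyy = -3696/6329, Gamma_yxx = -8928/31645, Gamma_yxy = -2604/31645, Gamma_yyy = 6944/31645
X = (-13/4, -5/2), Y = (-1, 1) at the point

Answer: (nabla_X Y)^x = 47289/12658, (nabla_X Y)^y = -44423/31645


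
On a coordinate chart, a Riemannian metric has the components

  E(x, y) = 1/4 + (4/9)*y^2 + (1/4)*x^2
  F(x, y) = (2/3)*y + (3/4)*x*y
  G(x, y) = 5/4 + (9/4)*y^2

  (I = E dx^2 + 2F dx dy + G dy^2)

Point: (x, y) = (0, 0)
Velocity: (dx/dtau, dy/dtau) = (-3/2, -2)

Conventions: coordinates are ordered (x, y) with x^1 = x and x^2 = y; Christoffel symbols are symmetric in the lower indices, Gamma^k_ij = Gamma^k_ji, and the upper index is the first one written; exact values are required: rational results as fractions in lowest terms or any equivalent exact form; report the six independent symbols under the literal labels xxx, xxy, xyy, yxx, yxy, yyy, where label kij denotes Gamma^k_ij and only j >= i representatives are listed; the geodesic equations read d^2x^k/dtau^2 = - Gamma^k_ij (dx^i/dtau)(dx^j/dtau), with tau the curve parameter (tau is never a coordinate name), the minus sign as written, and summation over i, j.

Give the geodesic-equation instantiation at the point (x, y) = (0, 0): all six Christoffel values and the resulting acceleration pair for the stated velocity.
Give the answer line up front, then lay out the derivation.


Answer: Gamma_xxx = 0, Gamma_xxy = 0, Gamma_xyy = 8/3, Gamma_yxx = 0, Gamma_yxy = 0, Gamma_yyy = 0; accelerations (d^2x/dtau^2, d^2y/dtau^2) = (-32/3, 0)

E = 1/4, F = 0, G = 5/4 at the point
E_x = 0, E_y = 0, F_x = 0, F_y = 2/3, G_x = 0, G_y = 0
EG - F^2 = 5/16;  g^inv = (16/5) * [[5/4, 0], [0, 1/4]]
first-kind symbols [ij,l] = (1/2)(d_i g_jl + d_j g_il - d_l g_ij): [xx,x] = E_x/2 = 0, [xx,y] = F_x - E_y/2 = 0, [xy,x] = E_y/2 = 0, [xy,y] = G_x/2 = 0, [yy,x] = F_y - G_x/2 = 2/3, [yy,y] = G_y/2 = 0
Gamma^x_ij = (G*[ij,x] - F*[ij,y])/(EG - F^2), Gamma^y_ij = (E*[ij,y] - F*[ij,x])/(EG - F^2)
Gamma_xxx = 0, Gamma_xxy = 0, Gamma_xyy = 8/3, Gamma_yxx = 0, Gamma_yxy = 0, Gamma_yyy = 0
d^2x/dtau^2 = -(Gamma_xxx*(-3/2)^2 + 2*Gamma_xxy*(-3/2)*(-2) + Gamma_xyy*(-2)^2) = -32/3
d^2y/dtau^2 = -(Gamma_yxx*(-3/2)^2 + 2*Gamma_yxy*(-3/2)*(-2) + Gamma_yyy*(-2)^2) = 0
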